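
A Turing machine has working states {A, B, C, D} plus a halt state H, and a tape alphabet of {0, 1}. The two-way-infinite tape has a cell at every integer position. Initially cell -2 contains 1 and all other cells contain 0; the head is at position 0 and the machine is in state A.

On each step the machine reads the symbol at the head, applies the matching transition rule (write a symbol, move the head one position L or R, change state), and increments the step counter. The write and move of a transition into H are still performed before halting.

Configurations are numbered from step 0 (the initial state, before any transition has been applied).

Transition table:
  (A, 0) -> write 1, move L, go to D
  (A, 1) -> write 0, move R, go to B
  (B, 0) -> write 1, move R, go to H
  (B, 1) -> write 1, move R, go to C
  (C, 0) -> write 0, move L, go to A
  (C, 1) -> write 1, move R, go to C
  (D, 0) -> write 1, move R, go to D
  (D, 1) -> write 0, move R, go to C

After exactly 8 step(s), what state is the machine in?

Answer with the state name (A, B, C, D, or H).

Answer: A

Derivation:
Step 1: in state A at pos 0, read 0 -> (A,0)->write 1,move L,goto D. Now: state=D, head=-1, tape[-3..1]=01010 (head:   ^)
Step 2: in state D at pos -1, read 0 -> (D,0)->write 1,move R,goto D. Now: state=D, head=0, tape[-3..1]=01110 (head:    ^)
Step 3: in state D at pos 0, read 1 -> (D,1)->write 0,move R,goto C. Now: state=C, head=1, tape[-3..2]=011000 (head:     ^)
Step 4: in state C at pos 1, read 0 -> (C,0)->write 0,move L,goto A. Now: state=A, head=0, tape[-3..2]=011000 (head:    ^)
Step 5: in state A at pos 0, read 0 -> (A,0)->write 1,move L,goto D. Now: state=D, head=-1, tape[-3..2]=011100 (head:   ^)
Step 6: in state D at pos -1, read 1 -> (D,1)->write 0,move R,goto C. Now: state=C, head=0, tape[-3..2]=010100 (head:    ^)
Step 7: in state C at pos 0, read 1 -> (C,1)->write 1,move R,goto C. Now: state=C, head=1, tape[-3..2]=010100 (head:     ^)
Step 8: in state C at pos 1, read 0 -> (C,0)->write 0,move L,goto A. Now: state=A, head=0, tape[-3..2]=010100 (head:    ^)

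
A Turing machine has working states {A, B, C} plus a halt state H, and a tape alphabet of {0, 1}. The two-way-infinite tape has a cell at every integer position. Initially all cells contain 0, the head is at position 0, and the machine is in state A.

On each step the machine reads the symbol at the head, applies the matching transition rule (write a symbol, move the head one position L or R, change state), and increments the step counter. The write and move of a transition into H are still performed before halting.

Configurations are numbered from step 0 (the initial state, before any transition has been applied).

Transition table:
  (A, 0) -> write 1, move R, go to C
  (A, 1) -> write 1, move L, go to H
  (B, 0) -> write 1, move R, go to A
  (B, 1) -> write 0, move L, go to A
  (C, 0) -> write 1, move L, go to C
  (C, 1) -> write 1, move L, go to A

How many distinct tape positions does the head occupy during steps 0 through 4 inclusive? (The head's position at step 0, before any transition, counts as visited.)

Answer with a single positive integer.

Step 1: in state A at pos 0, read 0 -> (A,0)->write 1,move R,goto C. Now: state=C, head=1, tape[-1..2]=0100 (head:   ^)
Step 2: in state C at pos 1, read 0 -> (C,0)->write 1,move L,goto C. Now: state=C, head=0, tape[-1..2]=0110 (head:  ^)
Step 3: in state C at pos 0, read 1 -> (C,1)->write 1,move L,goto A. Now: state=A, head=-1, tape[-2..2]=00110 (head:  ^)
Step 4: in state A at pos -1, read 0 -> (A,0)->write 1,move R,goto C. Now: state=C, head=0, tape[-2..2]=01110 (head:   ^)
Head positions at steps 0..4: starting at 0, distinct positions visited = {-1, 0, 1} -> 3 position(s)

Answer: 3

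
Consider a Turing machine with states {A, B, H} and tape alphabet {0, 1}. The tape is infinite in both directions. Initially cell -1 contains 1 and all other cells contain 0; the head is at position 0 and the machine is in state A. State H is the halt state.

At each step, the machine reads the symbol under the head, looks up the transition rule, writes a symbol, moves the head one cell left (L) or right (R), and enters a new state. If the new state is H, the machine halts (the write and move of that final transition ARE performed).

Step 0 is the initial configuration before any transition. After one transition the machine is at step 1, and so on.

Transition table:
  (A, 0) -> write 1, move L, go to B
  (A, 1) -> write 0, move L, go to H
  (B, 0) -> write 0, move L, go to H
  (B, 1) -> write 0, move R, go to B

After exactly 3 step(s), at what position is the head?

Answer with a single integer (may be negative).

Step 1: in state A at pos 0, read 0 -> (A,0)->write 1,move L,goto B. Now: state=B, head=-1, tape[-2..1]=0110 (head:  ^)
Step 2: in state B at pos -1, read 1 -> (B,1)->write 0,move R,goto B. Now: state=B, head=0, tape[-2..1]=0010 (head:   ^)
Step 3: in state B at pos 0, read 1 -> (B,1)->write 0,move R,goto B. Now: state=B, head=1, tape[-2..2]=00000 (head:    ^)

Answer: 1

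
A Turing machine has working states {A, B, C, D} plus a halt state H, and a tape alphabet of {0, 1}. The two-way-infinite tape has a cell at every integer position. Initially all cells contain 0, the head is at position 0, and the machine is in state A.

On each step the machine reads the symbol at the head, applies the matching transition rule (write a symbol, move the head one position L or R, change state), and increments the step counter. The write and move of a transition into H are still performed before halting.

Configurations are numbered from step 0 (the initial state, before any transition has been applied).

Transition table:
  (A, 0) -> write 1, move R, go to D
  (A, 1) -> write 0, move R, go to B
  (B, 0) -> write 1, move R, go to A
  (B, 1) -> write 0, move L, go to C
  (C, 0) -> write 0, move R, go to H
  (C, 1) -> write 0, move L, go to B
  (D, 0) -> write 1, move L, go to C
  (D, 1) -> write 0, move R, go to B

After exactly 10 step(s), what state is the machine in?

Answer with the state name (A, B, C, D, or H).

Step 1: in state A at pos 0, read 0 -> (A,0)->write 1,move R,goto D. Now: state=D, head=1, tape[-1..2]=0100 (head:   ^)
Step 2: in state D at pos 1, read 0 -> (D,0)->write 1,move L,goto C. Now: state=C, head=0, tape[-1..2]=0110 (head:  ^)
Step 3: in state C at pos 0, read 1 -> (C,1)->write 0,move L,goto B. Now: state=B, head=-1, tape[-2..2]=00010 (head:  ^)
Step 4: in state B at pos -1, read 0 -> (B,0)->write 1,move R,goto A. Now: state=A, head=0, tape[-2..2]=01010 (head:   ^)
Step 5: in state A at pos 0, read 0 -> (A,0)->write 1,move R,goto D. Now: state=D, head=1, tape[-2..2]=01110 (head:    ^)
Step 6: in state D at pos 1, read 1 -> (D,1)->write 0,move R,goto B. Now: state=B, head=2, tape[-2..3]=011000 (head:     ^)
Step 7: in state B at pos 2, read 0 -> (B,0)->write 1,move R,goto A. Now: state=A, head=3, tape[-2..4]=0110100 (head:      ^)
Step 8: in state A at pos 3, read 0 -> (A,0)->write 1,move R,goto D. Now: state=D, head=4, tape[-2..5]=01101100 (head:       ^)
Step 9: in state D at pos 4, read 0 -> (D,0)->write 1,move L,goto C. Now: state=C, head=3, tape[-2..5]=01101110 (head:      ^)
Step 10: in state C at pos 3, read 1 -> (C,1)->write 0,move L,goto B. Now: state=B, head=2, tape[-2..5]=01101010 (head:     ^)

Answer: B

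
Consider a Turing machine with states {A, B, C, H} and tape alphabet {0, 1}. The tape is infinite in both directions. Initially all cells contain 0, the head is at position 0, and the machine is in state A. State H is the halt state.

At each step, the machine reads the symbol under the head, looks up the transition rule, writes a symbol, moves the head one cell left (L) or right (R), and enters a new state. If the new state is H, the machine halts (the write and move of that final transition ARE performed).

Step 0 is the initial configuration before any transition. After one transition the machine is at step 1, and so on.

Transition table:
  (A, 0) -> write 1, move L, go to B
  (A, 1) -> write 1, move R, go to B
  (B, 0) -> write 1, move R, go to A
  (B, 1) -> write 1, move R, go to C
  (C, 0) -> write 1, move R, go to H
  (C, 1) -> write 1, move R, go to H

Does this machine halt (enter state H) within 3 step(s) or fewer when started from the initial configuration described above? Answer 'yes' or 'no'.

Step 1: in state A at pos 0, read 0 -> (A,0)->write 1,move L,goto B. Now: state=B, head=-1, tape[-2..1]=0010 (head:  ^)
Step 2: in state B at pos -1, read 0 -> (B,0)->write 1,move R,goto A. Now: state=A, head=0, tape[-2..1]=0110 (head:   ^)
Step 3: in state A at pos 0, read 1 -> (A,1)->write 1,move R,goto B. Now: state=B, head=1, tape[-2..2]=01100 (head:    ^)
After 3 step(s): state = B (not H) -> not halted within 3 -> no

Answer: no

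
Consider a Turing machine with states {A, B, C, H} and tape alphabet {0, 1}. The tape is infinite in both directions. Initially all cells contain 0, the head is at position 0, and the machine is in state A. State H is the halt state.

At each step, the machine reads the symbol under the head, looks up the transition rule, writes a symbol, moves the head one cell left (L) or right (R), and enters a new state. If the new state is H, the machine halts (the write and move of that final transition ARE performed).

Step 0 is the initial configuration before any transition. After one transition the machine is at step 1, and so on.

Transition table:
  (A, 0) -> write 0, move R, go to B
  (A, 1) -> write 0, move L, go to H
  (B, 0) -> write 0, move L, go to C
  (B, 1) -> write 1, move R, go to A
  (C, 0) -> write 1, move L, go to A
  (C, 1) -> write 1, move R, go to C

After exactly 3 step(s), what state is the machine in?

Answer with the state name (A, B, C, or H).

Answer: A

Derivation:
Step 1: in state A at pos 0, read 0 -> (A,0)->write 0,move R,goto B. Now: state=B, head=1, tape[-1..2]=0000 (head:   ^)
Step 2: in state B at pos 1, read 0 -> (B,0)->write 0,move L,goto C. Now: state=C, head=0, tape[-1..2]=0000 (head:  ^)
Step 3: in state C at pos 0, read 0 -> (C,0)->write 1,move L,goto A. Now: state=A, head=-1, tape[-2..2]=00100 (head:  ^)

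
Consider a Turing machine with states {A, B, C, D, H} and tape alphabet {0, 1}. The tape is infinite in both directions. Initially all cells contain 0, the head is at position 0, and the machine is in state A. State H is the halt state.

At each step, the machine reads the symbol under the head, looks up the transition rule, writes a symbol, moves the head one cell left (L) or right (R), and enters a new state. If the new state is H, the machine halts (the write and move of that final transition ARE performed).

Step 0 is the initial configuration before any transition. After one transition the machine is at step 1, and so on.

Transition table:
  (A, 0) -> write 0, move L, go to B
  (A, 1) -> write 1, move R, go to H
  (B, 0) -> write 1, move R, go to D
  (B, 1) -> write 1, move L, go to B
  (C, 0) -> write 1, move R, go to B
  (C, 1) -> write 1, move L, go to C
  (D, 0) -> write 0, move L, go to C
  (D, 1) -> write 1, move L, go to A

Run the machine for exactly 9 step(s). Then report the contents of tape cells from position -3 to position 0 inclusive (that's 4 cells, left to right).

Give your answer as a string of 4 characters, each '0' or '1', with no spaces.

Answer: 1110

Derivation:
Step 1: in state A at pos 0, read 0 -> (A,0)->write 0,move L,goto B. Now: state=B, head=-1, tape[-2..1]=0000 (head:  ^)
Step 2: in state B at pos -1, read 0 -> (B,0)->write 1,move R,goto D. Now: state=D, head=0, tape[-2..1]=0100 (head:   ^)
Step 3: in state D at pos 0, read 0 -> (D,0)->write 0,move L,goto C. Now: state=C, head=-1, tape[-2..1]=0100 (head:  ^)
Step 4: in state C at pos -1, read 1 -> (C,1)->write 1,move L,goto C. Now: state=C, head=-2, tape[-3..1]=00100 (head:  ^)
Step 5: in state C at pos -2, read 0 -> (C,0)->write 1,move R,goto B. Now: state=B, head=-1, tape[-3..1]=01100 (head:   ^)
Step 6: in state B at pos -1, read 1 -> (B,1)->write 1,move L,goto B. Now: state=B, head=-2, tape[-3..1]=01100 (head:  ^)
Step 7: in state B at pos -2, read 1 -> (B,1)->write 1,move L,goto B. Now: state=B, head=-3, tape[-4..1]=001100 (head:  ^)
Step 8: in state B at pos -3, read 0 -> (B,0)->write 1,move R,goto D. Now: state=D, head=-2, tape[-4..1]=011100 (head:   ^)
Step 9: in state D at pos -2, read 1 -> (D,1)->write 1,move L,goto A. Now: state=A, head=-3, tape[-4..1]=011100 (head:  ^)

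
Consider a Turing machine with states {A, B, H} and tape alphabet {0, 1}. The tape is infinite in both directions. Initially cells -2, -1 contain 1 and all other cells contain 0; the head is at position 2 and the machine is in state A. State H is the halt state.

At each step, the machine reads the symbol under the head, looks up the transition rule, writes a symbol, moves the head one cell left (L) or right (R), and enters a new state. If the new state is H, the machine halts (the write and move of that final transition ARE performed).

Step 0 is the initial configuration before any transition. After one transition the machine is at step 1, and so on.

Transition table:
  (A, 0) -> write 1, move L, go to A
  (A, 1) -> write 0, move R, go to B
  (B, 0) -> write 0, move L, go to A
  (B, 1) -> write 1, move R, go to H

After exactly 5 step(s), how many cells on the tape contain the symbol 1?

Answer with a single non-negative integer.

Answer: 4

Derivation:
Step 1: in state A at pos 2, read 0 -> (A,0)->write 1,move L,goto A. Now: state=A, head=1, tape[-3..3]=0110010 (head:     ^)
Step 2: in state A at pos 1, read 0 -> (A,0)->write 1,move L,goto A. Now: state=A, head=0, tape[-3..3]=0110110 (head:    ^)
Step 3: in state A at pos 0, read 0 -> (A,0)->write 1,move L,goto A. Now: state=A, head=-1, tape[-3..3]=0111110 (head:   ^)
Step 4: in state A at pos -1, read 1 -> (A,1)->write 0,move R,goto B. Now: state=B, head=0, tape[-3..3]=0101110 (head:    ^)
Step 5: in state B at pos 0, read 1 -> (B,1)->write 1,move R,goto H. Now: state=H, head=1, tape[-3..3]=0101110 (head:     ^)
Cells containing 1 after step 5: {-2, 0, 1, 2} -> 4 cell(s)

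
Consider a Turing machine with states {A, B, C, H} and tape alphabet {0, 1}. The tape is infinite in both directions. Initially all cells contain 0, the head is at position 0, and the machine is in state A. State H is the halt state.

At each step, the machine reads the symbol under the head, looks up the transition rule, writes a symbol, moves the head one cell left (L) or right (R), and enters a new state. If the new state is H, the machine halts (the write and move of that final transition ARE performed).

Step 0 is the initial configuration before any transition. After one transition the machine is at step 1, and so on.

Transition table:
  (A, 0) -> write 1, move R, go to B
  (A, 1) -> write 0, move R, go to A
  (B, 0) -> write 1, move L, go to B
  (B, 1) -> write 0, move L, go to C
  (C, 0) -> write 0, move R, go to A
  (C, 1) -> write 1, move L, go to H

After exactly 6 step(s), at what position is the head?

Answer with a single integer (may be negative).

Step 1: in state A at pos 0, read 0 -> (A,0)->write 1,move R,goto B. Now: state=B, head=1, tape[-1..2]=0100 (head:   ^)
Step 2: in state B at pos 1, read 0 -> (B,0)->write 1,move L,goto B. Now: state=B, head=0, tape[-1..2]=0110 (head:  ^)
Step 3: in state B at pos 0, read 1 -> (B,1)->write 0,move L,goto C. Now: state=C, head=-1, tape[-2..2]=00010 (head:  ^)
Step 4: in state C at pos -1, read 0 -> (C,0)->write 0,move R,goto A. Now: state=A, head=0, tape[-2..2]=00010 (head:   ^)
Step 5: in state A at pos 0, read 0 -> (A,0)->write 1,move R,goto B. Now: state=B, head=1, tape[-2..2]=00110 (head:    ^)
Step 6: in state B at pos 1, read 1 -> (B,1)->write 0,move L,goto C. Now: state=C, head=0, tape[-2..2]=00100 (head:   ^)

Answer: 0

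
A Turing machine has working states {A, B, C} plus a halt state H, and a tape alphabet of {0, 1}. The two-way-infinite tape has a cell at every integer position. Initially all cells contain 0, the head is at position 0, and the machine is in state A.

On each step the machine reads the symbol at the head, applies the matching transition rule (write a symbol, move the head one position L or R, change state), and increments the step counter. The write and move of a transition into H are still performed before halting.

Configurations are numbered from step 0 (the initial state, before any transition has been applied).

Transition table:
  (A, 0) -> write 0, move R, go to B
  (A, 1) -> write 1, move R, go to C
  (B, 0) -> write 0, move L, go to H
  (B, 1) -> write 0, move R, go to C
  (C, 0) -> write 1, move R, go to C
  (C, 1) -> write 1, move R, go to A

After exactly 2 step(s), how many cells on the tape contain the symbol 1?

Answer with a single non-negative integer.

Step 1: in state A at pos 0, read 0 -> (A,0)->write 0,move R,goto B. Now: state=B, head=1, tape[-1..2]=0000 (head:   ^)
Step 2: in state B at pos 1, read 0 -> (B,0)->write 0,move L,goto H. Now: state=H, head=0, tape[-1..2]=0000 (head:  ^)
No cell contains 1 after step 2 -> 0 cell(s)

Answer: 0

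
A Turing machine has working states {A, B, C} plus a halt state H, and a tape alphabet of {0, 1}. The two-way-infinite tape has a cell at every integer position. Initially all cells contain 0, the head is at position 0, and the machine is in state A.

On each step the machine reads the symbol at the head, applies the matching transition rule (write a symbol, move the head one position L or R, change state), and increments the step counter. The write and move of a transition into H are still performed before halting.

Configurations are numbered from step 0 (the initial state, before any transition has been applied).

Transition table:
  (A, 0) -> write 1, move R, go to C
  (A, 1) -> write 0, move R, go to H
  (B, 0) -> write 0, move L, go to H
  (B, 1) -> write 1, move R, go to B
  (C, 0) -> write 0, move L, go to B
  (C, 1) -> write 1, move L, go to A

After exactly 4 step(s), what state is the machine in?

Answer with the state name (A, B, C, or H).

Step 1: in state A at pos 0, read 0 -> (A,0)->write 1,move R,goto C. Now: state=C, head=1, tape[-1..2]=0100 (head:   ^)
Step 2: in state C at pos 1, read 0 -> (C,0)->write 0,move L,goto B. Now: state=B, head=0, tape[-1..2]=0100 (head:  ^)
Step 3: in state B at pos 0, read 1 -> (B,1)->write 1,move R,goto B. Now: state=B, head=1, tape[-1..2]=0100 (head:   ^)
Step 4: in state B at pos 1, read 0 -> (B,0)->write 0,move L,goto H. Now: state=H, head=0, tape[-1..2]=0100 (head:  ^)

Answer: H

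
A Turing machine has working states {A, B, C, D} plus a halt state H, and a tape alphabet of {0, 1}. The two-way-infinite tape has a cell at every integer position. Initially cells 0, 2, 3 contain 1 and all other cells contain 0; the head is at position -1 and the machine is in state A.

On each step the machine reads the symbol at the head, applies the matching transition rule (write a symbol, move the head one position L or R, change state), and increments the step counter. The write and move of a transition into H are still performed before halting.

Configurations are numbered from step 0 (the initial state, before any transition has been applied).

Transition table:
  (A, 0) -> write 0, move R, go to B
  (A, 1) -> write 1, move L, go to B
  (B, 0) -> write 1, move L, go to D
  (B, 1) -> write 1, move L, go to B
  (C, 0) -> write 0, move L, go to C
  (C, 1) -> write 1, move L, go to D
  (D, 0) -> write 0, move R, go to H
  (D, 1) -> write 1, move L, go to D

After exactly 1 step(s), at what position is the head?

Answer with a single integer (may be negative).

Answer: 0

Derivation:
Step 1: in state A at pos -1, read 0 -> (A,0)->write 0,move R,goto B. Now: state=B, head=0, tape[-2..4]=0010110 (head:   ^)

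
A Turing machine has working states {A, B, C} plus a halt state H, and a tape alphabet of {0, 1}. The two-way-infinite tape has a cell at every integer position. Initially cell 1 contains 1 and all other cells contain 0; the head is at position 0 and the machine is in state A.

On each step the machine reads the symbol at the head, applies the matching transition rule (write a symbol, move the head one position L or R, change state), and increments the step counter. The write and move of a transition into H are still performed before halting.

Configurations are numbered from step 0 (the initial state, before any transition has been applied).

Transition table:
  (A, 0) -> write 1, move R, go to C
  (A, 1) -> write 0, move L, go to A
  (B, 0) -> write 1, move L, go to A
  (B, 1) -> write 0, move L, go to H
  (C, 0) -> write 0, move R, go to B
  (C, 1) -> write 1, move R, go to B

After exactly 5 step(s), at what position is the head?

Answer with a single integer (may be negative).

Answer: -1

Derivation:
Step 1: in state A at pos 0, read 0 -> (A,0)->write 1,move R,goto C. Now: state=C, head=1, tape[-1..2]=0110 (head:   ^)
Step 2: in state C at pos 1, read 1 -> (C,1)->write 1,move R,goto B. Now: state=B, head=2, tape[-1..3]=01100 (head:    ^)
Step 3: in state B at pos 2, read 0 -> (B,0)->write 1,move L,goto A. Now: state=A, head=1, tape[-1..3]=01110 (head:   ^)
Step 4: in state A at pos 1, read 1 -> (A,1)->write 0,move L,goto A. Now: state=A, head=0, tape[-1..3]=01010 (head:  ^)
Step 5: in state A at pos 0, read 1 -> (A,1)->write 0,move L,goto A. Now: state=A, head=-1, tape[-2..3]=000010 (head:  ^)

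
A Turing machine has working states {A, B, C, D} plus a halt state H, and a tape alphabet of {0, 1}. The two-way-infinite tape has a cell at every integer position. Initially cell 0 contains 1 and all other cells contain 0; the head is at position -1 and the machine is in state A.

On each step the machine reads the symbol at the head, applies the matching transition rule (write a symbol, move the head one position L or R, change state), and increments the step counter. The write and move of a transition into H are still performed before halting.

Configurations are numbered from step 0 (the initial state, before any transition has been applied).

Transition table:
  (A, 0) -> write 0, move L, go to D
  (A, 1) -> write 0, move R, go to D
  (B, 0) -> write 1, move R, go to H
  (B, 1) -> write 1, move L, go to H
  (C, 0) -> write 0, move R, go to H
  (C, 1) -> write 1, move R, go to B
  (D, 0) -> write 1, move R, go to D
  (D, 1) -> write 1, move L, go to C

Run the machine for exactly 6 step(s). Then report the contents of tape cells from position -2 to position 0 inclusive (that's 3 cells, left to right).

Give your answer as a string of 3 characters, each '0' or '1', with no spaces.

Step 1: in state A at pos -1, read 0 -> (A,0)->write 0,move L,goto D. Now: state=D, head=-2, tape[-3..1]=00010 (head:  ^)
Step 2: in state D at pos -2, read 0 -> (D,0)->write 1,move R,goto D. Now: state=D, head=-1, tape[-3..1]=01010 (head:   ^)
Step 3: in state D at pos -1, read 0 -> (D,0)->write 1,move R,goto D. Now: state=D, head=0, tape[-3..1]=01110 (head:    ^)
Step 4: in state D at pos 0, read 1 -> (D,1)->write 1,move L,goto C. Now: state=C, head=-1, tape[-3..1]=01110 (head:   ^)
Step 5: in state C at pos -1, read 1 -> (C,1)->write 1,move R,goto B. Now: state=B, head=0, tape[-3..1]=01110 (head:    ^)
Step 6: in state B at pos 0, read 1 -> (B,1)->write 1,move L,goto H. Now: state=H, head=-1, tape[-3..1]=01110 (head:   ^)

Answer: 111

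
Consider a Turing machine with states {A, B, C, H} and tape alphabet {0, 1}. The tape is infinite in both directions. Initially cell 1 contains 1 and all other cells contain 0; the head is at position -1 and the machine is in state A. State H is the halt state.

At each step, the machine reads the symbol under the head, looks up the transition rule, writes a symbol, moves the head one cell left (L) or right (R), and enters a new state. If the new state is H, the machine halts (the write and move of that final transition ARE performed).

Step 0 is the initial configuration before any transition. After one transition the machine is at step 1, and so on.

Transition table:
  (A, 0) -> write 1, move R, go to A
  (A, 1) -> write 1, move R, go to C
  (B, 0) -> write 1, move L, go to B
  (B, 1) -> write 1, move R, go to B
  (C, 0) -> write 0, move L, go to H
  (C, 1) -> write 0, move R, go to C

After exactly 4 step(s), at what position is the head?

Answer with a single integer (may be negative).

Answer: 1

Derivation:
Step 1: in state A at pos -1, read 0 -> (A,0)->write 1,move R,goto A. Now: state=A, head=0, tape[-2..2]=01010 (head:   ^)
Step 2: in state A at pos 0, read 0 -> (A,0)->write 1,move R,goto A. Now: state=A, head=1, tape[-2..2]=01110 (head:    ^)
Step 3: in state A at pos 1, read 1 -> (A,1)->write 1,move R,goto C. Now: state=C, head=2, tape[-2..3]=011100 (head:     ^)
Step 4: in state C at pos 2, read 0 -> (C,0)->write 0,move L,goto H. Now: state=H, head=1, tape[-2..3]=011100 (head:    ^)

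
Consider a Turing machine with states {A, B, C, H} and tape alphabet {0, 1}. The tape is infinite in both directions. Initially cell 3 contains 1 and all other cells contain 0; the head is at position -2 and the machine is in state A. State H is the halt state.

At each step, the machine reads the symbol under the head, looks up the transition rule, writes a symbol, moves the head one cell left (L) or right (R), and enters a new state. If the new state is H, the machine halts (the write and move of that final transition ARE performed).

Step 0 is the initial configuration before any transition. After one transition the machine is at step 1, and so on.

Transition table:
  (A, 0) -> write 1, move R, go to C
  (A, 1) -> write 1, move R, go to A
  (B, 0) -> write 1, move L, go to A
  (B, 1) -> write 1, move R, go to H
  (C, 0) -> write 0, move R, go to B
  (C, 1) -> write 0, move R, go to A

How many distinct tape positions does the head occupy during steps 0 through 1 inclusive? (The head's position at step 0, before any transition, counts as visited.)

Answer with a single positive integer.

Answer: 2

Derivation:
Step 1: in state A at pos -2, read 0 -> (A,0)->write 1,move R,goto C. Now: state=C, head=-1, tape[-3..4]=01000010 (head:   ^)
Head positions at steps 0..1: starting at -2, distinct positions visited = {-2, -1} -> 2 position(s)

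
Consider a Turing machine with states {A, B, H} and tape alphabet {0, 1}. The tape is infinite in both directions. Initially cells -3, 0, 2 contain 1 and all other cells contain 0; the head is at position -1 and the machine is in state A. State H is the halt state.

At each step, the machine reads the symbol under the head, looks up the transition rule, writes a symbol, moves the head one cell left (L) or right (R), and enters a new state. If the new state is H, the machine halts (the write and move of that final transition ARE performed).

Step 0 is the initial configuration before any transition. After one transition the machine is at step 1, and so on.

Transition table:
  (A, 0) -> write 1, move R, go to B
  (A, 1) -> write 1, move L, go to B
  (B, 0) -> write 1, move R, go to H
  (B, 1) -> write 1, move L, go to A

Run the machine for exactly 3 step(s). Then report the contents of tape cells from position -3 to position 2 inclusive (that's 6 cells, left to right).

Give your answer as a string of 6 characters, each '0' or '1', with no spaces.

Answer: 101101

Derivation:
Step 1: in state A at pos -1, read 0 -> (A,0)->write 1,move R,goto B. Now: state=B, head=0, tape[-4..3]=01011010 (head:     ^)
Step 2: in state B at pos 0, read 1 -> (B,1)->write 1,move L,goto A. Now: state=A, head=-1, tape[-4..3]=01011010 (head:    ^)
Step 3: in state A at pos -1, read 1 -> (A,1)->write 1,move L,goto B. Now: state=B, head=-2, tape[-4..3]=01011010 (head:   ^)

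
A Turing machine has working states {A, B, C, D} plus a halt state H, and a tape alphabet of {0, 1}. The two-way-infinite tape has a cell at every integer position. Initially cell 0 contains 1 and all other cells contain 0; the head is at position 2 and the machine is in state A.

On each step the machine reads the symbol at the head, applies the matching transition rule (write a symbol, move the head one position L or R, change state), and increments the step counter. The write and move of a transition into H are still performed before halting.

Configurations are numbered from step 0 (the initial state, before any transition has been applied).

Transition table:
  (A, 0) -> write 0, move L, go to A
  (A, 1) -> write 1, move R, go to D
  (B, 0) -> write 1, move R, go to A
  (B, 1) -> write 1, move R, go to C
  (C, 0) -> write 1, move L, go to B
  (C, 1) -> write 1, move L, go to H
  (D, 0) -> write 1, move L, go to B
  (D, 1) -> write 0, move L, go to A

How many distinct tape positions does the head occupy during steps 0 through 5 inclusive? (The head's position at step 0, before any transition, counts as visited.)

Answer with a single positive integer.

Step 1: in state A at pos 2, read 0 -> (A,0)->write 0,move L,goto A. Now: state=A, head=1, tape[-1..3]=01000 (head:   ^)
Step 2: in state A at pos 1, read 0 -> (A,0)->write 0,move L,goto A. Now: state=A, head=0, tape[-1..3]=01000 (head:  ^)
Step 3: in state A at pos 0, read 1 -> (A,1)->write 1,move R,goto D. Now: state=D, head=1, tape[-1..3]=01000 (head:   ^)
Step 4: in state D at pos 1, read 0 -> (D,0)->write 1,move L,goto B. Now: state=B, head=0, tape[-1..3]=01100 (head:  ^)
Step 5: in state B at pos 0, read 1 -> (B,1)->write 1,move R,goto C. Now: state=C, head=1, tape[-1..3]=01100 (head:   ^)
Head positions at steps 0..5: starting at 2, distinct positions visited = {0, 1, 2} -> 3 position(s)

Answer: 3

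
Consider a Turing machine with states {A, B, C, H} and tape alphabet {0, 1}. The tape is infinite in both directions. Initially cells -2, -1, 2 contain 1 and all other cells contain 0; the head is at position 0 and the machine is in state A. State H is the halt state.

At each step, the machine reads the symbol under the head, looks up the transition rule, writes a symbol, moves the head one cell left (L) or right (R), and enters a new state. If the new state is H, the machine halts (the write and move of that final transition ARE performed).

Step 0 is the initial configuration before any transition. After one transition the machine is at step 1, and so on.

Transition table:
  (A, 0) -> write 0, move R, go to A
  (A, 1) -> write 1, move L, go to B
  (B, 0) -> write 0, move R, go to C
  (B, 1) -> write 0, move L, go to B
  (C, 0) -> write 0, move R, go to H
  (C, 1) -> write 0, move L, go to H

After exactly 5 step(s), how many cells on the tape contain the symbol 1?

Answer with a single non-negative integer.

Answer: 2

Derivation:
Step 1: in state A at pos 0, read 0 -> (A,0)->write 0,move R,goto A. Now: state=A, head=1, tape[-3..3]=0110010 (head:     ^)
Step 2: in state A at pos 1, read 0 -> (A,0)->write 0,move R,goto A. Now: state=A, head=2, tape[-3..3]=0110010 (head:      ^)
Step 3: in state A at pos 2, read 1 -> (A,1)->write 1,move L,goto B. Now: state=B, head=1, tape[-3..3]=0110010 (head:     ^)
Step 4: in state B at pos 1, read 0 -> (B,0)->write 0,move R,goto C. Now: state=C, head=2, tape[-3..3]=0110010 (head:      ^)
Step 5: in state C at pos 2, read 1 -> (C,1)->write 0,move L,goto H. Now: state=H, head=1, tape[-3..3]=0110000 (head:     ^)
Cells containing 1 after step 5: {-2, -1} -> 2 cell(s)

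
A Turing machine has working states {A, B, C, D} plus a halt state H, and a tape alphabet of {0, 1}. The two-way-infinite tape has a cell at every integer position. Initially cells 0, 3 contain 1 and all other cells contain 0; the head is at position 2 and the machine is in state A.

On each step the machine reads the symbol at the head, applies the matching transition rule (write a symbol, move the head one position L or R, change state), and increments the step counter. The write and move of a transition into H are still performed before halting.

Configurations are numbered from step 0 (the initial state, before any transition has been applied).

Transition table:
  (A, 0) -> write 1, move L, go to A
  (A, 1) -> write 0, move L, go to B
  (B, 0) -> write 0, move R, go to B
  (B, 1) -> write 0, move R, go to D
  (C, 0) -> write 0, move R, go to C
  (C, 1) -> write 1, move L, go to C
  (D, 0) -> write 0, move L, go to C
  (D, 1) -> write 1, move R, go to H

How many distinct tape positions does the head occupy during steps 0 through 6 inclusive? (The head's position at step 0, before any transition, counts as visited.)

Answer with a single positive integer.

Step 1: in state A at pos 2, read 0 -> (A,0)->write 1,move L,goto A. Now: state=A, head=1, tape[-1..4]=010110 (head:   ^)
Step 2: in state A at pos 1, read 0 -> (A,0)->write 1,move L,goto A. Now: state=A, head=0, tape[-1..4]=011110 (head:  ^)
Step 3: in state A at pos 0, read 1 -> (A,1)->write 0,move L,goto B. Now: state=B, head=-1, tape[-2..4]=0001110 (head:  ^)
Step 4: in state B at pos -1, read 0 -> (B,0)->write 0,move R,goto B. Now: state=B, head=0, tape[-2..4]=0001110 (head:   ^)
Step 5: in state B at pos 0, read 0 -> (B,0)->write 0,move R,goto B. Now: state=B, head=1, tape[-2..4]=0001110 (head:    ^)
Step 6: in state B at pos 1, read 1 -> (B,1)->write 0,move R,goto D. Now: state=D, head=2, tape[-2..4]=0000110 (head:     ^)
Head positions at steps 0..6: starting at 2, distinct positions visited = {-1, 0, 1, 2} -> 4 position(s)

Answer: 4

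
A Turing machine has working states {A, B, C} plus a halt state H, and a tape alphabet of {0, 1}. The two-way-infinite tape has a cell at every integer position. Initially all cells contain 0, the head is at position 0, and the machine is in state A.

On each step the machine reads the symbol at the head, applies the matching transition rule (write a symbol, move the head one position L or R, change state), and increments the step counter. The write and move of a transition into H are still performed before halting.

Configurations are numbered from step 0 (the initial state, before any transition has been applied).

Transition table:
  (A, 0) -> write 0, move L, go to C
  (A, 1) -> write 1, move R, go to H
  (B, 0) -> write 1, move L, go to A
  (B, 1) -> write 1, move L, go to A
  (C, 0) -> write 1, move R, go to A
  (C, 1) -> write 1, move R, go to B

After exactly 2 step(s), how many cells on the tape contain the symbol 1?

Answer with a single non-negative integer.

Step 1: in state A at pos 0, read 0 -> (A,0)->write 0,move L,goto C. Now: state=C, head=-1, tape[-2..1]=0000 (head:  ^)
Step 2: in state C at pos -1, read 0 -> (C,0)->write 1,move R,goto A. Now: state=A, head=0, tape[-2..1]=0100 (head:   ^)
Cells containing 1 after step 2: {-1} -> 1 cell(s)

Answer: 1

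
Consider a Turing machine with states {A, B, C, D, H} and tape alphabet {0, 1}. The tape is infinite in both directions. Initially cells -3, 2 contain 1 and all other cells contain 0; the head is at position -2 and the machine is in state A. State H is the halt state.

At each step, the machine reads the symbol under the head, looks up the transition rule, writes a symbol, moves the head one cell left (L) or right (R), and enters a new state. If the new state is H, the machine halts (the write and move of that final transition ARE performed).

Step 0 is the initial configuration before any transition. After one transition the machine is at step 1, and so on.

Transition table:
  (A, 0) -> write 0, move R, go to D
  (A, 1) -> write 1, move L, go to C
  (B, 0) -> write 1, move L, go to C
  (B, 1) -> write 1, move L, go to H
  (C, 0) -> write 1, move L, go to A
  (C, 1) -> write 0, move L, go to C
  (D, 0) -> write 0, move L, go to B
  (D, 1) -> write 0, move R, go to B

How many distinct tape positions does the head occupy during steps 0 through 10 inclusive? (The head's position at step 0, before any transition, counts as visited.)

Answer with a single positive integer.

Answer: 5

Derivation:
Step 1: in state A at pos -2, read 0 -> (A,0)->write 0,move R,goto D. Now: state=D, head=-1, tape[-4..3]=01000010 (head:    ^)
Step 2: in state D at pos -1, read 0 -> (D,0)->write 0,move L,goto B. Now: state=B, head=-2, tape[-4..3]=01000010 (head:   ^)
Step 3: in state B at pos -2, read 0 -> (B,0)->write 1,move L,goto C. Now: state=C, head=-3, tape[-4..3]=01100010 (head:  ^)
Step 4: in state C at pos -3, read 1 -> (C,1)->write 0,move L,goto C. Now: state=C, head=-4, tape[-5..3]=000100010 (head:  ^)
Step 5: in state C at pos -4, read 0 -> (C,0)->write 1,move L,goto A. Now: state=A, head=-5, tape[-6..3]=0010100010 (head:  ^)
Step 6: in state A at pos -5, read 0 -> (A,0)->write 0,move R,goto D. Now: state=D, head=-4, tape[-6..3]=0010100010 (head:   ^)
Step 7: in state D at pos -4, read 1 -> (D,1)->write 0,move R,goto B. Now: state=B, head=-3, tape[-6..3]=0000100010 (head:    ^)
Step 8: in state B at pos -3, read 0 -> (B,0)->write 1,move L,goto C. Now: state=C, head=-4, tape[-6..3]=0001100010 (head:   ^)
Step 9: in state C at pos -4, read 0 -> (C,0)->write 1,move L,goto A. Now: state=A, head=-5, tape[-6..3]=0011100010 (head:  ^)
Step 10: in state A at pos -5, read 0 -> (A,0)->write 0,move R,goto D. Now: state=D, head=-4, tape[-6..3]=0011100010 (head:   ^)
Head positions at steps 0..10: starting at -2, distinct positions visited = {-5, -4, -3, -2, -1} -> 5 position(s)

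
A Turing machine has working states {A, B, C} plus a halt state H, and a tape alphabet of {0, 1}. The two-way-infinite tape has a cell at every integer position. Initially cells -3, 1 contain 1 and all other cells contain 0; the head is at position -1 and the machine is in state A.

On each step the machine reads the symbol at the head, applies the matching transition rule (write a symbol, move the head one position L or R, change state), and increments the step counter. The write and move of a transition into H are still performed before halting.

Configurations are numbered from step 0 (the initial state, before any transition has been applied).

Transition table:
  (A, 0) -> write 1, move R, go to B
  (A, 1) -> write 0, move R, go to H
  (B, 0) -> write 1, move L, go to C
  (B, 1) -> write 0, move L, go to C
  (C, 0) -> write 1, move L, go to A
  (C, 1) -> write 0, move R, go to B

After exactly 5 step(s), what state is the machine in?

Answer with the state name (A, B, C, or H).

Answer: A

Derivation:
Step 1: in state A at pos -1, read 0 -> (A,0)->write 1,move R,goto B. Now: state=B, head=0, tape[-4..2]=0101010 (head:     ^)
Step 2: in state B at pos 0, read 0 -> (B,0)->write 1,move L,goto C. Now: state=C, head=-1, tape[-4..2]=0101110 (head:    ^)
Step 3: in state C at pos -1, read 1 -> (C,1)->write 0,move R,goto B. Now: state=B, head=0, tape[-4..2]=0100110 (head:     ^)
Step 4: in state B at pos 0, read 1 -> (B,1)->write 0,move L,goto C. Now: state=C, head=-1, tape[-4..2]=0100010 (head:    ^)
Step 5: in state C at pos -1, read 0 -> (C,0)->write 1,move L,goto A. Now: state=A, head=-2, tape[-4..2]=0101010 (head:   ^)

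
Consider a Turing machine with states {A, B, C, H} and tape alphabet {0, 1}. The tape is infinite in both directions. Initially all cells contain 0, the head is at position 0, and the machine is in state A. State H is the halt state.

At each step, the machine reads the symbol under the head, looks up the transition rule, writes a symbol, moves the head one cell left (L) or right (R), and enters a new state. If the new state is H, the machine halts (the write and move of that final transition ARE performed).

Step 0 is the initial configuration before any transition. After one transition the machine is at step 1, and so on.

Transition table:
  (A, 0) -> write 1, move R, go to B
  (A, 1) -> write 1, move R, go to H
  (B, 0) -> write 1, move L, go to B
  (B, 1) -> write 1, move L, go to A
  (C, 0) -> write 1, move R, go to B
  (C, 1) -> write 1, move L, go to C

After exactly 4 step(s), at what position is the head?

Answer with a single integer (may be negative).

Answer: 0

Derivation:
Step 1: in state A at pos 0, read 0 -> (A,0)->write 1,move R,goto B. Now: state=B, head=1, tape[-1..2]=0100 (head:   ^)
Step 2: in state B at pos 1, read 0 -> (B,0)->write 1,move L,goto B. Now: state=B, head=0, tape[-1..2]=0110 (head:  ^)
Step 3: in state B at pos 0, read 1 -> (B,1)->write 1,move L,goto A. Now: state=A, head=-1, tape[-2..2]=00110 (head:  ^)
Step 4: in state A at pos -1, read 0 -> (A,0)->write 1,move R,goto B. Now: state=B, head=0, tape[-2..2]=01110 (head:   ^)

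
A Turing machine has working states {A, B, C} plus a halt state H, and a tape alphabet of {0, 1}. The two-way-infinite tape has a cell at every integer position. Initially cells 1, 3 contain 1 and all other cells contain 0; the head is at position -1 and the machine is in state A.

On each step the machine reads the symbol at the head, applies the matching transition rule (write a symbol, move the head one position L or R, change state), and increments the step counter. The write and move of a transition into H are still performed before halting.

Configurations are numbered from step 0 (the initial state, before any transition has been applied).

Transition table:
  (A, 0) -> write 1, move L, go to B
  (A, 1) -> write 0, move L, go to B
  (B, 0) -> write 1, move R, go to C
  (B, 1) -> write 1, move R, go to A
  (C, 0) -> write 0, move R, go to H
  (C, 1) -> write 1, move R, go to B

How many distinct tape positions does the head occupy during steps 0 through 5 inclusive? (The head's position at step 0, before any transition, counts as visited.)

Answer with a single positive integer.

Step 1: in state A at pos -1, read 0 -> (A,0)->write 1,move L,goto B. Now: state=B, head=-2, tape[-3..4]=00101010 (head:  ^)
Step 2: in state B at pos -2, read 0 -> (B,0)->write 1,move R,goto C. Now: state=C, head=-1, tape[-3..4]=01101010 (head:   ^)
Step 3: in state C at pos -1, read 1 -> (C,1)->write 1,move R,goto B. Now: state=B, head=0, tape[-3..4]=01101010 (head:    ^)
Step 4: in state B at pos 0, read 0 -> (B,0)->write 1,move R,goto C. Now: state=C, head=1, tape[-3..4]=01111010 (head:     ^)
Step 5: in state C at pos 1, read 1 -> (C,1)->write 1,move R,goto B. Now: state=B, head=2, tape[-3..4]=01111010 (head:      ^)
Head positions at steps 0..5: starting at -1, distinct positions visited = {-2, -1, 0, 1, 2} -> 5 position(s)

Answer: 5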